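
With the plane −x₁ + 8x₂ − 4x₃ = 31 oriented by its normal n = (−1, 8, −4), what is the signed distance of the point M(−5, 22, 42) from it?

-2

n·M − 31 = -18.
|n| = 9, so the signed distance is -18/9 = -2.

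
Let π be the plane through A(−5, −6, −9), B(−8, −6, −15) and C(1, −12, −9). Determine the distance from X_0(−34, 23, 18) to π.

AB = (−3, 0, −6) and AC = (6, −6, 0), so a normal is n = AB × AC = (−36, −36, 18).
d = |(-36)·(-34) + (-36)·23 + 18·18 − 234| / √(1296 + 1296 + 324) = |486| / 54 = 9.

9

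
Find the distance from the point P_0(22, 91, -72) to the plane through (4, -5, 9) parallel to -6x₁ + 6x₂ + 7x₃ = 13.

9

Parallel planes share the normal n = (-6, 6, 7); since (4, -5, 9) lies on the plane, its equation is -6x₁ + 6x₂ + 7x₃ = 9.
Then n·(22, 91, -72) - 9 = -99.
|n| = √(36 + 36 + 49) = 11, so the distance is |-99|/11 = 9.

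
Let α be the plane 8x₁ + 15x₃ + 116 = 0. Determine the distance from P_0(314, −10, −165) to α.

n = (8, 0, 15); n·P − (-116) = 153; |n| = 17; distance = 153/17 = 9.

9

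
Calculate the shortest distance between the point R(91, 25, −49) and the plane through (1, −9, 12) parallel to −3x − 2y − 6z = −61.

4

Parallel planes share the normal n = (−3, −2, −6); since (1, −9, 12) lies on the plane, its equation is −3x − 2y − 6z = -57.
d = |(-3)·91 + (-2)·25 + (-6)·(-49) − (-57)| / √(9 + 4 + 36) = |28| / 7 = 4.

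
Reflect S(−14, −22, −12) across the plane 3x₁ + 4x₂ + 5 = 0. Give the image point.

(16, 18, -12)

n = (3, 4, 0), |n|² = 25, n·S − (-5) = -125, so t = -125/25 = -5.
Foot F = S − (-5)·n = (1, −2, −12); the reflection is 2F − S = (16, 18, −12).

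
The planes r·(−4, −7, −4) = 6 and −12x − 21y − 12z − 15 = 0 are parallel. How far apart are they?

1/9

Divide the second equation by 3 to match normals: −4x − 7y − 4z = 5.
Both planes have normal n = (−4, −7, −4), |n| = 9. Any point on the first plane is at distance |5 − 6|/|n| = 1/9 from the second.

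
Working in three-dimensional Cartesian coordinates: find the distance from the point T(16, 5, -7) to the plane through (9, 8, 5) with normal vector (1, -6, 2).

The plane has equation n·(r − (9, 8, 5)) = 0, i.e. n·r = -29.
Then n·(16, 5, -7) - (-29) = 1.
|n| = √(1 + 36 + 4) = √41, so the distance is |1|/√41 = 1/√41.

1/√41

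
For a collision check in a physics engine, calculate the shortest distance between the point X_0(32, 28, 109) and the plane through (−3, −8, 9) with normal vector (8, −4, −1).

4

The plane has equation n·(r − (−3, −8, 9)) = 0, i.e. n·r = -1.
Then n·(32, 28, 109) − (−1) = 36.
|n| = √(64 + 16 + 1) = 9, so the distance is |36|/9 = 4.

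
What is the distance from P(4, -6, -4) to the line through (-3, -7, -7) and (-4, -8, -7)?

A direction vector is d = (-1, -1, 0).
AP = (7, 1, 3), and AP × d = (3, -3, -6).
|AP × d|² = 54 and |d|² = 2, so the distance is √(54/2) = √27 = 3√3.

3√3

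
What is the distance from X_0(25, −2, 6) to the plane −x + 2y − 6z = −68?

d = |(-1)·25 + 2·(-2) + (-6)·6 − (-68)| / √(1 + 4 + 36) = |3| / √41 = 3√41/41.

3/√41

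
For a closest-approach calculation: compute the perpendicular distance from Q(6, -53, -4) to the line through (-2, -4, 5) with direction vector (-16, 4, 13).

Direction vector d = (-16, 4, 13).
AP = (8, -49, -9), and AP × d = (-601, 40, -752).
|AP × d|² = 928305 and |d|² = 441, so the distance is √(928305/441) = √2105.

√2105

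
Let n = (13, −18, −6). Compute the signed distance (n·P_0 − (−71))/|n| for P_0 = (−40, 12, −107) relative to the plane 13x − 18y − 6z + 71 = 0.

n·P_0 − (-71) = -23.
|n| = 23, so the signed distance is -23/23 = -1.

-1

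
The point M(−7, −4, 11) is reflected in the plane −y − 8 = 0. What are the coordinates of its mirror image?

n = (0, −1, 0), |n|² = 1, n·M − 8 = -4, so t = -4/1 = -4.
Foot F = M − (-4)·n = (−7, −8, 11); the reflection is 2F − M = (−7, −12, 11).

(-7, -12, 11)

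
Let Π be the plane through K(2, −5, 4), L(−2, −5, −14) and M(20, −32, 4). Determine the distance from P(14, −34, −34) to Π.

KL = (−4, 0, −18) and KM = (18, −27, 0), so a normal is n = KL × KM = (−486, −324, 108).
Then n·(14, −34, −34) − 1080 = −540.
|n| = √(236196 + 104976 + 11664) = 594, so the distance is |-540|/594 = 10/11.

10/11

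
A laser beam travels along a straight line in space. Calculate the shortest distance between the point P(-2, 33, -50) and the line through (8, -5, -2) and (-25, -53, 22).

A direction vector is d = (-33, -48, 24).
AP = (-10, 38, -48), and AP × d = (-1392, 1824, 1734).
|AP × d|² = 8271396 and |d|² = 3969, so the distance is √(8271396/3969) = √2084 = 2√521.

2√521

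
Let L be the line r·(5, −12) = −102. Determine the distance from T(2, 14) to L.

56/13

The normal to the line is n = (5, −12) with |n| = 13.
|n·T − (-102)| = |-158 − (-102)| = 56, so the distance is 56/13.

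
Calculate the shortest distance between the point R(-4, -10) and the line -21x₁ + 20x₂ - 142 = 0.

258/29

d = |(-21)·(-4) + 20·(-10) − 142| / √(441 + 400) = |-258|/29 = 258/29.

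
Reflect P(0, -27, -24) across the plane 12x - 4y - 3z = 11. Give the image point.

n = (12, -4, -3), |n|² = 169, n·P − 11 = 169, so t = 169/169 = 1.
Foot F = P − 1·n = (-12, -23, -21); the reflection is 2F − P = (-24, -19, -18).

(-24, -19, -18)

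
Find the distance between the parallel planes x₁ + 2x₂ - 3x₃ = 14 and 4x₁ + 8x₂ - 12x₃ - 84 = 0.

Divide the second equation by 4 to match normals: x₁ + 2x₂ - 3x₃ = 21.
Both planes have normal n = (1, 2, -3), |n| = √14. Any point on the first plane is at distance |21 − 14|/|n| = 7/√14 from the second.

7/√14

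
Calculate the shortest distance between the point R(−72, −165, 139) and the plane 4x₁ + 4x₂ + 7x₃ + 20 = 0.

5

d = |4·(-72) + 4·(-165) + 7·139 − (-20)| / √(16 + 16 + 49) = |45| / 9 = 5.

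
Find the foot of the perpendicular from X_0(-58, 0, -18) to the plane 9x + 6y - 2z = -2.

(-22, 24, -26)

n = (9, 6, -2), |n|² = 121, and n·X_0 − (-2) = -484.
t = -484/121 = -4, so the foot is X_0 − t·n = (-58, 0, -18) − (-4)·(9, 6, -2) = (-22, 24, -26).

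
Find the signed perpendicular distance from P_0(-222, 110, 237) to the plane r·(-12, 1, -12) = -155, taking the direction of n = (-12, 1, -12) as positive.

n·P_0 − (-155) = 85.
|n| = 17, so the signed distance is 85/17 = 5.

5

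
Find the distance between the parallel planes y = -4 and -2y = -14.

11

Divide the second equation by -2 to match normals: y = 7.
With common normal n = (0, 1, 0) (|n| = 1), the distance is |(-4) − 7|/|n| = 11/1 = 11.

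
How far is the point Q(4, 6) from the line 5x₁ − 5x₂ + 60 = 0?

d = |5·4 + (-5)·6 − (-60)| / √(25 + 25) = |50|/(5√2) = 5√2.

5√2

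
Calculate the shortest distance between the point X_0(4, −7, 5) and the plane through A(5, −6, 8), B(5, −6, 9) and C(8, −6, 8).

AB = (0, 0, 1) and AC = (3, 0, 0), so a normal is n = AB × AC = (0, 3, 0).
Then n·(4, −7, 5) − (−18) = −3.
|n| = √(0 + 9 + 0) = 3, so the distance is |-3|/3 = 1.

1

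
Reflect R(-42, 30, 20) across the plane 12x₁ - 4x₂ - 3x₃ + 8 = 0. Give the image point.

With n = (12, -4, -3), the signed offset is (n·R − (-8))/|n|² = -676/169 = -4.
R' = R − 2t·n = (-42, 30, 20) − (-8)·(12, -4, -3) = (54, -2, -4).

(54, -2, -4)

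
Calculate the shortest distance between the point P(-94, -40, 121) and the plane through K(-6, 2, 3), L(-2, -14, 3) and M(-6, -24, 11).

2

KL = (4, -16, 0) and KM = (0, -26, 8), so a normal is n = KL × KM = (-128, -32, -104).
n = (-128, -32, -104); n·P − 392 = 336; |n| = 168; distance = 336/168 = 2.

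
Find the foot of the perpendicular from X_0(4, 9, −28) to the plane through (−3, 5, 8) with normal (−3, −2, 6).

(-11, -1, 2)

The perpendicular from X_0 has direction n = (−3, −2, 6): r = (4, 9, −28) + μ(−3, −2, 6).
Substitute into the plane: n·(X_0 + μn) = 47 gives -198 + 49μ = 47, so μ = 5.
Foot = (4, 9, −28) + 5·(−3, −2, 6) = (−11, −1, 2).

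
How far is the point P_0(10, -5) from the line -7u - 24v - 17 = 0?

The normal to the line is n = (-7, -24) with |n| = 25.
|n·P_0 − 17| = |50 − 17| = 33, so the distance is 33/25.

33/25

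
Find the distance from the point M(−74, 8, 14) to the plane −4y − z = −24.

Normal vector n = (0, −4, −1), and n·(−74, 8, 14) − (−24) = −22.
|n| = √(0 + 16 + 1) = √17, so the distance is |-22|/√17 = 22√17/17.

22√17/17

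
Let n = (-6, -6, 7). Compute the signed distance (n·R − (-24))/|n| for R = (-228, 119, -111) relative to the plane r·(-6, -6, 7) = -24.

-9

n·R − (-24) = -99.
|n| = 11, so the signed distance is -99/11 = -9.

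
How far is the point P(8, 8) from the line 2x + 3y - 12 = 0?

The normal to the line is n = (2, 3) with |n| = √13.
|n·P − 12| = |40 − 12| = 28, so the distance is 28/√13.

28/√13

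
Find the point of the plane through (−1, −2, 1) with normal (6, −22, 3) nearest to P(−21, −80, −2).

(-39, -14, -11)

The perpendicular from P has direction n = (6, −22, 3): r = (−21, −80, −2) + λ(6, −22, 3).
Substitute into the plane: n·(P + λn) = 41 gives 1628 + 529λ = 41, so λ = -3.
Foot = (−21, −80, −2) + (-3)·(6, −22, 3) = (−39, −14, −11).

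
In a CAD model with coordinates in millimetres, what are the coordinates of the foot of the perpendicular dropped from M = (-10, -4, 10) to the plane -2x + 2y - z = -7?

(-8, -6, 11)

The perpendicular from M has direction n = (-2, 2, -1): r = (-10, -4, 10) + t(-2, 2, -1).
Substitute into the plane: n·(M + tn) = -7 gives 2 + 9t = -7, so t = -1.
Foot = (-10, -4, 10) + (-1)·(-2, 2, -1) = (-8, -6, 11).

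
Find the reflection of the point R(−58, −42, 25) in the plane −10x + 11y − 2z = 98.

With n = (−10, 11, −2), the signed offset is (n·R − 98)/|n|² = -30/225 = -2/15.
R' = R − 2t·n = (−58, −42, 25) − (-4/15)·(−10, 11, −2) = (−182/3, −586/15, 367/15).

(-182/3, -586/15, 367/15)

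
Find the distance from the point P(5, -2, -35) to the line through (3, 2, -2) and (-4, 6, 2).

A direction vector is d = (-7, 4, 4).
AP = (2, -4, -33); AP·d = -162, |AP|² = 1109, |d|² = 81.
distance² = |AP|² − (AP·d)²/|d|² = 1109 − 26244/81 = 785, so the distance is √785.

√785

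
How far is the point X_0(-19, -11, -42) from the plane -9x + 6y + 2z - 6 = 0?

n = (-9, 6, 2); n·P − 6 = 15; |n| = 11; distance = 15/11.

15/11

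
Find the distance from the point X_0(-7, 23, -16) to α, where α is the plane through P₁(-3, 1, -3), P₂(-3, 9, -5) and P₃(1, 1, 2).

10/√42

P₁P₂ = (0, 8, -2) and P₁P₃ = (4, 0, 5), so a normal is n = P₁P₂ × P₁P₃ = (40, -8, -32).
n = (40, -8, -32); n·P − (-32) = 80; |n| = 8√42; distance = 80/(8√42) = 5√42/21.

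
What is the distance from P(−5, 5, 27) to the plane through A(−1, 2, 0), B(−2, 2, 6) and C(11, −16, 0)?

AB = (−1, 0, 6) and AC = (12, −18, 0), so a normal is n = AB × AC = (108, 72, 18).
d = |108·(-5) + 72·5 + 18·27 − 36| / √(11664 + 5184 + 324) = |270| / (18√53) = 15√53/53.

15/√53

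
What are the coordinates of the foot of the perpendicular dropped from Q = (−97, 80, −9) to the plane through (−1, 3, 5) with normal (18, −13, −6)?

(-7, 15, -39)

The perpendicular from Q has direction n = (18, −13, −6): r = (−97, 80, −9) + μ(18, −13, −6).
Substitute into the plane: n·(Q + μn) = -87 gives -2732 + 529μ = -87, so μ = 5.
Foot = (−97, 80, −9) + 5·(18, −13, −6) = (−7, 15, −39).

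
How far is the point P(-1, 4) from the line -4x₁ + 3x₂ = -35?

The normal to the line is n = (-4, 3) with |n| = 5.
|n·P − (-35)| = |16 − (-35)| = 51, so the distance is 51/5.

51/5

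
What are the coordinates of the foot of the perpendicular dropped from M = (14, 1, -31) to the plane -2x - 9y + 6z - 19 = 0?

(10, -17, -19)

The perpendicular from M has direction n = (-2, -9, 6): r = (14, 1, -31) + λ(-2, -9, 6).
Substitute into the plane: n·(M + λn) = 19 gives -223 + 121λ = 19, so λ = 2.
Foot = (14, 1, -31) + 2·(-2, -9, 6) = (10, -17, -19).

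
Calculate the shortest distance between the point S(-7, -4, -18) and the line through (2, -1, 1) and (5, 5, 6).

A direction vector is d = (3, 6, 5).
AP = (-9, -3, -19); AP·d = -140, |AP|² = 451, |d|² = 70.
distance² = |AP|² − (AP·d)²/|d|² = 451 − 19600/70 = 171, so the distance is 3√19.

3√19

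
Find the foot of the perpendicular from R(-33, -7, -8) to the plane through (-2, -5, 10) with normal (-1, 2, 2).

The perpendicular from R has direction n = (-1, 2, 2): r = (-33, -7, -8) + t(-1, 2, 2).
Substitute into the plane: n·(R + tn) = 12 gives 3 + 9t = 12, so t = 1.
Foot = (-33, -7, -8) + 1·(-1, 2, 2) = (-34, -5, -6).

(-34, -5, -6)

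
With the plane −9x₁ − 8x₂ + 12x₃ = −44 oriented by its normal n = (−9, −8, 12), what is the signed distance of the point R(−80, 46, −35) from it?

-24/17

n·R − (-44) = -24.
|n| = 17, so the signed distance is -24/17.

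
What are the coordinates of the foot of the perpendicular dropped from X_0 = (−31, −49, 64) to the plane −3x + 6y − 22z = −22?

n = (−3, 6, −22), |n|² = 529, and n·X_0 − (-22) = -1587.
t = -1587/529 = -3, so the foot is X_0 − t·n = (−31, −49, 64) − (-3)·(−3, 6, −22) = (−40, −31, −2).

(-40, -31, -2)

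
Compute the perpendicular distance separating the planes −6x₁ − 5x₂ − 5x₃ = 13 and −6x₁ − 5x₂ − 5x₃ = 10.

3√86/86

Both planes have normal n = (−6, −5, −5), |n| = √86. Any point on the first plane is at distance |10 − 13|/|n| = 3/√86 = 3√86/86 from the second.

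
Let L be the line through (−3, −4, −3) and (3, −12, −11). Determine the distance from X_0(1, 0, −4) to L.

√33

A direction vector is d = (6, −8, −8).
AP = (4, 4, −1); AP·d = 0, |AP|² = 33, |d|² = 164.
distance² = |AP|² − (AP·d)²/|d|² = 33 − 0/164 = 33, so the distance is √33.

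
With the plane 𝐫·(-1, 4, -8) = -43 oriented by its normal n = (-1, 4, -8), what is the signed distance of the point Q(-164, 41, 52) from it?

n·Q − (-43) = -45.
|n| = 9, so the signed distance is -45/9 = -5.

-5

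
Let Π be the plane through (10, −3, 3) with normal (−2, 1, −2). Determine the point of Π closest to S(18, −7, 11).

(10, -3, 3)

n = (−2, 1, −2), |n|² = 9, and n·S − (-29) = -36.
t = -36/9 = -4, so the foot is S − t·n = (18, −7, 11) − (-4)·(−2, 1, −2) = (10, −3, 3).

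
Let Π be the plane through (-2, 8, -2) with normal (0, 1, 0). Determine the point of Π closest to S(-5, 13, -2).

The perpendicular from S has direction n = (0, 1, 0): r = (-5, 13, -2) + t(0, 1, 0).
Substitute into the plane: n·(S + tn) = 8 gives 13 + 1t = 8, so t = -5.
Foot = (-5, 13, -2) + (-5)·(0, 1, 0) = (-5, 8, -2).

(-5, 8, -2)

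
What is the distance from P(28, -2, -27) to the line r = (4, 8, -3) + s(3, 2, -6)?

6√13

Direction vector d = (3, 2, -6).
AP = (24, -10, -24); AP·d = 196, |AP|² = 1252, |d|² = 49.
distance² = |AP|² − (AP·d)²/|d|² = 1252 − 38416/49 = 468, so the distance is 6√13.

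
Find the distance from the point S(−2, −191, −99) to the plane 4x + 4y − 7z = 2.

d = |4·(-2) + 4·(-191) + (-7)·(-99) − 2| / √(16 + 16 + 49) = |-81| / 9 = 9.

9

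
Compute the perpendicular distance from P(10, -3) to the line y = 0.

The normal to the line is n = (0, 1) with |n| = 1.
|n·P − 0| = |-3 − 0| = 3, so the distance is 3/1 = 3.

3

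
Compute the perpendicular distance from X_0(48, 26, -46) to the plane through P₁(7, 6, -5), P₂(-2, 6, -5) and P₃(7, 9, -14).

19/√10

P₁P₂ = (-9, 0, 0) and P₁P₃ = (0, 3, -9), so a normal is n = P₁P₂ × P₁P₃ = (0, -81, -27).
d = |(-81)·26 + (-27)·(-46) − (-351)| / √(0 + 6561 + 729) = |-513| / (27√10) = 19√10/10.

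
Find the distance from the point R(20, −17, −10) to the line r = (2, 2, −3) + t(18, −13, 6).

√205

Direction vector d = (18, −13, 6).
AP = (18, −19, −7), and AP × d = (−205, −234, 108).
|AP × d|² = 108445 and |d|² = 529, so the distance is √(108445/529) = √205.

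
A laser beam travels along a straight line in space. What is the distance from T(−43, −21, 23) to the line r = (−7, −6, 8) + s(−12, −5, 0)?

15

Direction vector d = (−12, −5, 0).
AP = (−36, −15, 15), and AP × d = (75, −180, 0).
|AP × d|² = 38025 and |d|² = 169, so the distance is √(38025/169) = √225 = 15.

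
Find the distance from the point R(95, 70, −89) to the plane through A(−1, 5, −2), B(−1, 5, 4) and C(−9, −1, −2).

AB = (0, 0, 6) and AC = (−8, −6, 0), so a normal is n = AB × AC = (36, −48, 0).
d = |36·95 + (-48)·70 − (-276)| / √(1296 + 2304 + 0) = |336| / 60 = 28/5.

28/5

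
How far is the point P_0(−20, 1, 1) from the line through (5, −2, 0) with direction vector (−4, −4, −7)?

Direction vector d = (−4, −4, −7).
AP = (−25, 3, 1); AP·d = 81, |AP|² = 635, |d|² = 81.
distance² = |AP|² − (AP·d)²/|d|² = 635 − 6561/81 = 554, so the distance is √554.

√554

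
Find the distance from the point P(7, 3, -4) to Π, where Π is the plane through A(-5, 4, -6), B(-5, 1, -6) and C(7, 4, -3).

AB = (0, -3, 0) and AC = (12, 0, 3), so a normal is n = AB × AC = (-9, 0, 36).
n = (-9, 0, 36); n·P − (-171) = -36; |n| = 9√17; distance = 36/(9√17) = 4√17/17.

4√17/17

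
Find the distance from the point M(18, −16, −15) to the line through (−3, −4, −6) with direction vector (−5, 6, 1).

6√3

Direction vector d = (−5, 6, 1).
AP = (21, −12, −9), and AP × d = (42, 24, 66).
|AP × d|² = 6696 and |d|² = 62, so the distance is √(6696/62) = √108 = 6√3.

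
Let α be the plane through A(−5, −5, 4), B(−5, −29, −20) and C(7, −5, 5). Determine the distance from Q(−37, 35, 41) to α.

4/17

AB = (0, −24, −24) and AC = (12, 0, 1), so a normal is n = AB × AC = (−24, −288, 288).
d = |(-24)·(-37) + (-288)·35 + 288·41 − 2712| / √(576 + 82944 + 82944) = |-96| / 408 = 4/17.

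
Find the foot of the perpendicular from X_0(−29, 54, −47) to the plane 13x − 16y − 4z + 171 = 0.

(-3, 22, -55)

The perpendicular from X_0 has direction n = (13, −16, −4): r = (−29, 54, −47) + λ(13, −16, −4).
Substitute into the plane: n·(X_0 + λn) = -171 gives -1053 + 441λ = -171, so λ = 2.
Foot = (−29, 54, −47) + 2·(13, −16, −4) = (−3, 22, −55).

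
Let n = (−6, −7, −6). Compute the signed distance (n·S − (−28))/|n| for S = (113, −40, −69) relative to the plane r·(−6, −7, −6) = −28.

4

n·S − (-28) = 44.
|n| = 11, so the signed distance is 44/11 = 4.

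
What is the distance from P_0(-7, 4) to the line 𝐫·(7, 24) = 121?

d = |7·(-7) + 24·4 − 121| / √(49 + 576) = |-74|/25 = 74/25.

74/25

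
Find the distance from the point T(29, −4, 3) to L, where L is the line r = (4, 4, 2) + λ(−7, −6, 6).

√569

Direction vector d = (−7, −6, 6).
AP = (25, −8, 1); AP·d = -121, |AP|² = 690, |d|² = 121.
distance² = |AP|² − (AP·d)²/|d|² = 690 − 14641/121 = 569, so the distance is √569.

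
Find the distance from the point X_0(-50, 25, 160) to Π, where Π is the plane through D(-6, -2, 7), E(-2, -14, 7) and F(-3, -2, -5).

DE = (4, -12, 0) and DF = (3, 0, -12), so a normal is n = DE × DF = (144, 48, 36).
Then n·(-50, 25, 160) - (-708) = 468.
|n| = √(20736 + 2304 + 1296) = 156, so the distance is |468|/156 = 3.

3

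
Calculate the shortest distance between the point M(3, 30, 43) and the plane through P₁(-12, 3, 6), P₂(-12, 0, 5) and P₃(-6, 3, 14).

P₁P₂ = (0, -3, -1) and P₁P₃ = (6, 0, 8), so a normal is n = P₁P₂ × P₁P₃ = (-24, -6, 18).
n = (-24, -6, 18); n·P − 378 = 144; |n| = 6√26; distance = 144/(6√26) = 24/√26.

24/√26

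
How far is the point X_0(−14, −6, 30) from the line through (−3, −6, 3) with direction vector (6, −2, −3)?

Direction vector d = (6, −2, −3).
AP = (−11, 0, 27), and AP × d = (54, 129, 22).
|AP × d|² = 20041 and |d|² = 49, so the distance is √(20041/49) = √409.

√409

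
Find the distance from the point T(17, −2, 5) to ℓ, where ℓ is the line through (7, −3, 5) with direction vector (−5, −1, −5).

5√2

Direction vector d = (−5, −1, −5).
AP = (10, 1, 0); AP·d = -51, |AP|² = 101, |d|² = 51.
distance² = |AP|² − (AP·d)²/|d|² = 101 − 2601/51 = 50, so the distance is 5√2.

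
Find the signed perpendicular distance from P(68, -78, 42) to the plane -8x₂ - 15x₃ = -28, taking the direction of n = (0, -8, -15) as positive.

n·P − (-28) = 22.
|n| = 17, so the signed distance is 22/17.

22/17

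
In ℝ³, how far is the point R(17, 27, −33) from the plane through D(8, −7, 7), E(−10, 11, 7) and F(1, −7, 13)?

2

DE = (−18, 18, 0) and DF = (−7, 0, 6), so a normal is n = DE × DF = (108, 108, 126).
n = (108, 108, 126); n·P − 990 = -396; |n| = 198; distance = 396/198 = 2.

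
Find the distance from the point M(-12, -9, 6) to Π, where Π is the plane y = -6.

3

n = (0, 1, 0); n·P − (-6) = -3; |n| = 1; distance = 3/1 = 3.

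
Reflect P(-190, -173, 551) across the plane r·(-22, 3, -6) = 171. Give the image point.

(-4018/23, -4027/23, 12769/23)

n = (-22, 3, -6), |n|² = 529, n·P − 171 = 184, so t = 184/529 = 8/23.
Foot F = P − (8/23)·n = (-4194/23, -4003/23, 12721/23); the reflection is 2F − P = (-4018/23, -4027/23, 12769/23).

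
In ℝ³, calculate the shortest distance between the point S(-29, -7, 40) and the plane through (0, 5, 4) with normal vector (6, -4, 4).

9√17/17

The plane has equation n·(r − (0, 5, 4)) = 0, i.e. n·r = -4.
Then n·(-29, -7, 40) - (-4) = 18.
|n| = √(36 + 16 + 16) = 2√17, so the distance is |18|/(2√17) = 9√17/17.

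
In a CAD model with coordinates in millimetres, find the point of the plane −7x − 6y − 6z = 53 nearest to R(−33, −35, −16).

(-5, -11, 8)

n = (−7, −6, −6), |n|² = 121, and n·R − 53 = 484.
t = 484/121 = 4, so the foot is R − t·n = (−33, −35, −16) − 4·(−7, −6, −6) = (−5, −11, 8).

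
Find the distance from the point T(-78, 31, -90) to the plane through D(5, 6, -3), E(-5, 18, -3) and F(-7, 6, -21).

25√77/77

DE = (-10, 12, 0) and DF = (-12, 0, -18), so a normal is n = DE × DF = (-216, -180, 144).
n = (-216, -180, 144); n·P − (-2592) = 900; |n| = 36√77; distance = 900/(36√77) = 25/√77.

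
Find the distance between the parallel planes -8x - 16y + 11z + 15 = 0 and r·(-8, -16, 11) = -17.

With common normal n = (-8, -16, 11) (|n| = 21), the distance is |(-15) − (-17)|/|n| = 2/21.

2/21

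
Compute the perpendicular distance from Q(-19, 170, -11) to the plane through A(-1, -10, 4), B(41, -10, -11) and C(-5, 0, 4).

AB = (42, 0, -15) and AC = (-4, 10, 0), so a normal is n = AB × AC = (150, 60, 420).
Then n·(-19, 170, -11) - 930 = 1800.
|n| = √(22500 + 3600 + 176400) = 450, so the distance is |1800|/450 = 4.

4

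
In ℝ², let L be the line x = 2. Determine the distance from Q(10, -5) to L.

8

d = |1·10 + 0·(-5) − 2| / √(1 + 0) = |8|/1 = 8.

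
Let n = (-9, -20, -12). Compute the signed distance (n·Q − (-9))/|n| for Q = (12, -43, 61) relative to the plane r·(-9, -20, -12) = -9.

29/25

n·Q − (-9) = 29.
|n| = 25, so the signed distance is 29/25.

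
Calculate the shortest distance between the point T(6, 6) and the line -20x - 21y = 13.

d = |(-20)·6 + (-21)·6 − 13| / √(400 + 441) = |-259|/29 = 259/29.

259/29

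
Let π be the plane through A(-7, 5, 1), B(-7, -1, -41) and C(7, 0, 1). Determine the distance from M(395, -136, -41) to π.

8

AB = (0, -6, -42) and AC = (14, -5, 0), so a normal is n = AB × AC = (-210, -588, 84).
Then n·(395, -136, -41) - (-1386) = -5040.
|n| = √(44100 + 345744 + 7056) = 630, so the distance is |-5040|/630 = 8.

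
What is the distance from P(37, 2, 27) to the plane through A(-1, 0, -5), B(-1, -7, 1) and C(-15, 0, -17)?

AB = (0, -7, 6) and AC = (-14, 0, -12), so a normal is n = AB × AC = (84, -84, -98).
n = (84, -84, -98); n·P − 406 = -112; |n| = 154; distance = 112/154 = 8/11.

8/11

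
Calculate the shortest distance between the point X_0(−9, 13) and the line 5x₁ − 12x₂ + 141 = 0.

60/13

d = |5·(-9) + (-12)·13 − (-141)| / √(25 + 144) = |-60|/13 = 60/13.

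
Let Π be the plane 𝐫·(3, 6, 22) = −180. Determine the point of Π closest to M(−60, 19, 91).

(-72, -5, 3)

The perpendicular from M has direction n = (3, 6, 22): r = (−60, 19, 91) + λ(3, 6, 22).
Substitute into the plane: n·(M + λn) = -180 gives 1936 + 529λ = -180, so λ = -4.
Foot = (−60, 19, 91) + (-4)·(3, 6, 22) = (−72, −5, 3).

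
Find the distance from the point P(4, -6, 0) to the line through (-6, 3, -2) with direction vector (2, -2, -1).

√41

Direction vector d = (2, -2, -1).
AP = (10, -9, 2); AP·d = 36, |AP|² = 185, |d|² = 9.
distance² = |AP|² − (AP·d)²/|d|² = 185 − 1296/9 = 41, so the distance is √41.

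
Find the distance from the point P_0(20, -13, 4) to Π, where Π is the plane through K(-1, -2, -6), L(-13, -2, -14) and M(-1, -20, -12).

1/√14

KL = (-12, 0, -8) and KM = (0, -18, -6), so a normal is n = KL × KM = (-144, -72, 216).
d = |(-144)·20 + (-72)·(-13) + 216·4 − (-1008)| / √(20736 + 5184 + 46656) = |-72| / (72√14) = 1/√14.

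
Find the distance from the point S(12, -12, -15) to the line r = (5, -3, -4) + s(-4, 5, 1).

√83

Direction vector d = (-4, 5, 1).
AP = (7, -9, -11); AP·d = -84, |AP|² = 251, |d|² = 42.
distance² = |AP|² − (AP·d)²/|d|² = 251 − 7056/42 = 83, so the distance is √83.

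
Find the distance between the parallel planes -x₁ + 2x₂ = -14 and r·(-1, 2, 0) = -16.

2√5/5

With common normal n = (-1, 2, 0) (|n| = √5), the distance is |(-14) − (-16)|/|n| = 2/√5 = 2√5/5.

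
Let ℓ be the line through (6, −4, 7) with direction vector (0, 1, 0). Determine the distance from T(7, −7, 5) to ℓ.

√5

Direction vector d = (0, 1, 0).
AP = (1, −3, −2); AP·d = -3, |AP|² = 14, |d|² = 1.
distance² = |AP|² − (AP·d)²/|d|² = 14 − 9/1 = 5, so the distance is √5.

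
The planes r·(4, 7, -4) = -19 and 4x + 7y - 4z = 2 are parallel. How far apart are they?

Both planes have normal n = (4, 7, -4), |n| = 9. Any point on the first plane is at distance |2 − (-19)|/|n| = 21/9 = 7/3 from the second.

7/3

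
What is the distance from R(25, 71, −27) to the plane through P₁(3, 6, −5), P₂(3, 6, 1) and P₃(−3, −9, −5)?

20/√29

P₁P₂ = (0, 0, 6) and P₁P₃ = (−6, −15, 0), so a normal is n = P₁P₂ × P₁P₃ = (90, −36, 0).
Then n·(25, 71, −27) − 54 = −360.
|n| = √(8100 + 1296 + 0) = 18√29, so the distance is |-360|/(18√29) = 20√29/29.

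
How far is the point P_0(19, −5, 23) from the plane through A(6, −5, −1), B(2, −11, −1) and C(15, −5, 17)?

AB = (−4, −6, 0) and AC = (9, 0, 18), so a normal is n = AB × AC = (−108, 72, 54).
n = (−108, 72, 54); n·P − (-1062) = -108; |n| = 18√61; distance = 108/(18√61) = 6/√61.

6/√61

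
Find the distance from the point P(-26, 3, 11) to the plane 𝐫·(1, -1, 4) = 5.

Normal vector n = (1, -1, 4), and n·(-26, 3, 11) - 5 = 10.
|n| = √(1 + 1 + 16) = 3√2, so the distance is |10|/(3√2) = 5√2/3.

5√2/3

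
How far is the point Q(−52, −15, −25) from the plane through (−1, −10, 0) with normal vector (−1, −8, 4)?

1

The plane has equation n·(r − (−1, −10, 0)) = 0, i.e. n·r = 81.
d = |(-1)·(-52) + (-8)·(-15) + 4·(-25) − 81| / √(1 + 64 + 16) = |-9| / 9 = 1.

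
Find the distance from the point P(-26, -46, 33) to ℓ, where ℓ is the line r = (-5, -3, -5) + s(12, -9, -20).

Direction vector d = (12, -9, -20).
AP = (-21, -43, 38); AP·d = -625, |AP|² = 3734, |d|² = 625.
distance² = |AP|² − (AP·d)²/|d|² = 3734 − 390625/625 = 3109, so the distance is √3109.

√3109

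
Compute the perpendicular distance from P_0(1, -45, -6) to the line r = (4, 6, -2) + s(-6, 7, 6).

√1537

Direction vector d = (-6, 7, 6).
AP = (-3, -51, -4), and AP × d = (-278, 42, -327).
|AP × d|² = 185977 and |d|² = 121, so the distance is √(185977/121) = √1537.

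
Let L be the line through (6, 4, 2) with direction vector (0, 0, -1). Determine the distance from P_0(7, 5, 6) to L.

√2

Direction vector d = (0, 0, -1).
AP = (1, 1, 4); AP·d = -4, |AP|² = 18, |d|² = 1.
distance² = |AP|² − (AP·d)²/|d|² = 18 − 16/1 = 2, so the distance is √2.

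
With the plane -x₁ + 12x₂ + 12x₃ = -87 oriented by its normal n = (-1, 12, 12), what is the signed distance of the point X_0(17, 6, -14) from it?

n·X_0 − (-87) = -26.
|n| = 17, so the signed distance is -26/17.

-26/17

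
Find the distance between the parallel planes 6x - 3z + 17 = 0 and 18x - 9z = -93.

Divide the second equation by 3 to match normals: 6x - 3z = -31.
With common normal n = (6, 0, -3) (|n| = 3√5), the distance is |(-17) − (-31)|/|n| = 14/(3√5) = 14√5/15.

14/(3√5)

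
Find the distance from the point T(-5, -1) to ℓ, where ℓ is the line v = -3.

2

d = |0·(-5) + 1·(-1) − (-3)| / √(0 + 1) = |2|/1 = 2.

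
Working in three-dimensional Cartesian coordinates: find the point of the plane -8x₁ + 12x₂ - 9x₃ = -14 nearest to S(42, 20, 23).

The perpendicular from S has direction n = (-8, 12, -9): r = (42, 20, 23) + t(-8, 12, -9).
Substitute into the plane: n·(S + tn) = -14 gives -303 + 289t = -14, so t = 1.
Foot = (42, 20, 23) + 1·(-8, 12, -9) = (34, 32, 14).

(34, 32, 14)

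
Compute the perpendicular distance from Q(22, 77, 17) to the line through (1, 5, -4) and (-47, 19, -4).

3√674

A direction vector is d = (-48, 14, 0).
AP = (21, 72, 21); AP·d = 0, |AP|² = 6066, |d|² = 2500.
distance² = |AP|² − (AP·d)²/|d|² = 6066 − 0/2500 = 6066, so the distance is 3√674.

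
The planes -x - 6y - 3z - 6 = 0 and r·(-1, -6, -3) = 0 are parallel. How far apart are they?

Both planes have normal n = (-1, -6, -3), |n| = √46. Any point on the first plane is at distance |0 − 6|/|n| = 6/√46 from the second.

3√46/23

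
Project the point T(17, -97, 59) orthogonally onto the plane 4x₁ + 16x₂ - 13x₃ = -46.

(37, -17, -6)

n = (4, 16, -13), |n|² = 441, and n·T − (-46) = -2205.
t = -2205/441 = -5, so the foot is T − t·n = (17, -97, 59) − (-5)·(4, 16, -13) = (37, -17, -6).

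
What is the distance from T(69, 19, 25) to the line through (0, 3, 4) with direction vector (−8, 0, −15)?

Direction vector d = (−8, 0, −15).
AP = (69, 16, 21), and AP × d = (−240, 867, 128).
|AP × d|² = 825673 and |d|² = 289, so the distance is √(825673/289) = √2857.

√2857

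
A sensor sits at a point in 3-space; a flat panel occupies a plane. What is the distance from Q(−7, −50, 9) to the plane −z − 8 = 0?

17

n = (0, 0, −1); n·P − 8 = -17; |n| = 1; distance = 17/1 = 17.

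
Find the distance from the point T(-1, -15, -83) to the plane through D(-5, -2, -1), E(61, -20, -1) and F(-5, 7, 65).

16/23

DE = (66, -18, 0) and DF = (0, 9, 66), so a normal is n = DE × DF = (-1188, -4356, 594).
Then n·(-1, -15, -83) - 14058 = 3168.
|n| = √(1411344 + 18974736 + 352836) = 4554, so the distance is |3168|/4554 = 16/23.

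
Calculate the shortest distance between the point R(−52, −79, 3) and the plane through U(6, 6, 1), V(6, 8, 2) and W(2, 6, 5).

9

UV = (0, 2, 1) and UW = (−4, 0, 4), so a normal is n = UV × UW = (8, −4, 8).
Then n·(−52, −79, 3) − 32 = −108.
|n| = √(64 + 16 + 64) = 12, so the distance is |-108|/12 = 9.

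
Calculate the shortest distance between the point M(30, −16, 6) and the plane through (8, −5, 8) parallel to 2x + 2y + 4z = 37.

Parallel planes share the normal n = (2, 2, 4); since (8, −5, 8) lies on the plane, its equation is 2x + 2y + 4z = 38.
d = |2·30 + 2·(-16) + 4·6 − 38| / √(4 + 4 + 16) = |14| / (2√6) = 7√6/6.

7√6/6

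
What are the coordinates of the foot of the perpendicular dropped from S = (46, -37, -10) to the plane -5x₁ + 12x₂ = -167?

n = (-5, 12, 0), |n|² = 169, and n·S − (-167) = -507.
t = -507/169 = -3, so the foot is S − t·n = (46, -37, -10) − (-3)·(-5, 12, 0) = (31, -1, -10).

(31, -1, -10)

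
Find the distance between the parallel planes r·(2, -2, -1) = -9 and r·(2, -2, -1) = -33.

8

Both planes have normal n = (2, -2, -1), |n| = 3. Any point on the first plane is at distance |(-33) − (-9)|/|n| = 24/3 = 8 from the second.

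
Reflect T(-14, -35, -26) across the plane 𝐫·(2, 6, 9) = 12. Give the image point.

n = (2, 6, 9), |n|² = 121, n·T − 12 = -484, so t = -484/121 = -4.
Foot F = T − (-4)·n = (-6, -11, 10); the reflection is 2F − T = (2, 13, 46).

(2, 13, 46)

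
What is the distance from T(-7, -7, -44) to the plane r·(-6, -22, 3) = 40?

24/23

d = |(-6)·(-7) + (-22)·(-7) + 3·(-44) − 40| / √(36 + 484 + 9) = |24| / 23 = 24/23.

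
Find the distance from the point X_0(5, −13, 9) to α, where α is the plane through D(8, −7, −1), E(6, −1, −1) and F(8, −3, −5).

DE = (−2, 6, 0) and DF = (0, 4, −4), so a normal is n = DE × DF = (−24, −8, −8).
Then n·(5, −13, 9) − (−128) = 40.
|n| = √(576 + 64 + 64) = 8√11, so the distance is |40|/(8√11) = 5/√11.

5√11/11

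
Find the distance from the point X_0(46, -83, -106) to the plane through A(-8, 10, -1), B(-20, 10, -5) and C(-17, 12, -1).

AB = (-12, 0, -4) and AC = (-9, 2, 0), so a normal is n = AB × AC = (8, 36, -24).
d = |8·46 + 36·(-83) + (-24)·(-106) − 320| / √(64 + 1296 + 576) = |-396| / 44 = 9.

9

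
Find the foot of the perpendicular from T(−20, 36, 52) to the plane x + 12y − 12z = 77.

(-19, 48, 40)

The perpendicular from T has direction n = (1, 12, −12): r = (−20, 36, 52) + λ(1, 12, −12).
Substitute into the plane: n·(T + λn) = 77 gives -212 + 289λ = 77, so λ = 1.
Foot = (−20, 36, 52) + 1·(1, 12, −12) = (−19, 48, 40).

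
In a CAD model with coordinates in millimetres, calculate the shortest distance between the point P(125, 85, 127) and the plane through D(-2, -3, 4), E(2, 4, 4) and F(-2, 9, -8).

5

DE = (4, 7, 0) and DF = (0, 12, -12), so a normal is n = DE × DF = (-84, 48, 48).
Then n·(125, 85, 127) - 216 = -540.
|n| = √(7056 + 2304 + 2304) = 108, so the distance is |-540|/108 = 5.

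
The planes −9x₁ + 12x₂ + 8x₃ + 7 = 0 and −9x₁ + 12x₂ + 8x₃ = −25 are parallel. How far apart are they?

With common normal n = (−9, 12, 8) (|n| = 17), the distance is |(-7) − (-25)|/|n| = 18/17.

18/17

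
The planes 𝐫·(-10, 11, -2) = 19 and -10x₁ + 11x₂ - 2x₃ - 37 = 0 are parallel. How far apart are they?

6/5

With common normal n = (-10, 11, -2) (|n| = 15), the distance is |19 − 37|/|n| = 18/15 = 6/5.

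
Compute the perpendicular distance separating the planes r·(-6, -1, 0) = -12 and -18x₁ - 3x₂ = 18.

Divide the second equation by 3 to match normals: -6x₁ - x₂ = 6.
With common normal n = (-6, -1, 0) (|n| = √37), the distance is |(-12) − 6|/|n| = 18/√37 = 18√37/37.

18/√37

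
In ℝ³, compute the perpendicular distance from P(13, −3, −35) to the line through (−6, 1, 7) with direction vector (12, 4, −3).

Direction vector d = (12, 4, −3).
AP = (19, −4, −42), and AP × d = (180, −447, 124).
|AP × d|² = 247585 and |d|² = 169, so the distance is √(247585/169) = √1465.

√1465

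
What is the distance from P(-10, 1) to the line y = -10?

11

The normal to the line is n = (0, 1) with |n| = 1.
|n·P − (-10)| = |1 − (-10)| = 11, so the distance is 11/1 = 11.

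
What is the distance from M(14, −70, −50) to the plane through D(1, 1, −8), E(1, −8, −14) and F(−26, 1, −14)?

2

DE = (0, −9, −6) and DF = (−27, 0, −6), so a normal is n = DE × DF = (54, 162, −243).
d = |54·14 + 162·(-70) + (-243)·(-50) − 2160| / √(2916 + 26244 + 59049) = |-594| / 297 = 2.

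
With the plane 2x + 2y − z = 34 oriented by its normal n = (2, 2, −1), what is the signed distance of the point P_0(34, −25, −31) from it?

n·P_0 − 34 = 15.
|n| = 3, so the signed distance is 15/3 = 5.

5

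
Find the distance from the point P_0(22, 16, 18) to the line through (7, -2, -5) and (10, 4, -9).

3√113

A direction vector is d = (3, 6, -4).
AP = (15, 18, 23); AP·d = 61, |AP|² = 1078, |d|² = 61.
distance² = |AP|² − (AP·d)²/|d|² = 1078 − 3721/61 = 1017, so the distance is 3√113.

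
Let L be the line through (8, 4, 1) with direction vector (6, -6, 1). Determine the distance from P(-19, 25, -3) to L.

3√2

Direction vector d = (6, -6, 1).
AP = (-27, 21, -4); AP·d = -292, |AP|² = 1186, |d|² = 73.
distance² = |AP|² − (AP·d)²/|d|² = 1186 − 85264/73 = 18, so the distance is 3√2.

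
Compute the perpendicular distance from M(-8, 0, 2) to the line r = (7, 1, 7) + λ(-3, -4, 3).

√217

Direction vector d = (-3, -4, 3).
AP = (-15, -1, -5); AP·d = 34, |AP|² = 251, |d|² = 34.
distance² = |AP|² − (AP·d)²/|d|² = 251 − 1156/34 = 217, so the distance is √217.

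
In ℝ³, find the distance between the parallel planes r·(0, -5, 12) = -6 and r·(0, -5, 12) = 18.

24/13

Both planes have normal n = (0, -5, 12), |n| = 13. Any point on the first plane is at distance |18 − (-6)|/|n| = 24/13 from the second.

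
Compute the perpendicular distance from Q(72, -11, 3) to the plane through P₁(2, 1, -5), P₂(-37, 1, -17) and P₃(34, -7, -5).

P₁P₂ = (-39, 0, -12) and P₁P₃ = (32, -8, 0), so a normal is n = P₁P₂ × P₁P₃ = (-96, -384, 312).
Then n·(72, -11, 3) - (-2136) = 384.
|n| = √(9216 + 147456 + 97344) = 504, so the distance is |384|/504 = 16/21.

16/21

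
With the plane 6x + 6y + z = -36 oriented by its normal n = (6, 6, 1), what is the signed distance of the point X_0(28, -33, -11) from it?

-5/√73

n·X_0 − (-36) = -5.
|n| = √73, so the signed distance is -5/√73.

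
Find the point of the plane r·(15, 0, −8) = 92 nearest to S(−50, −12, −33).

n = (15, 0, −8), |n|² = 289, and n·S − 92 = -578.
t = -578/289 = -2, so the foot is S − t·n = (−50, −12, −33) − (-2)·(15, 0, −8) = (−20, −12, −49).

(-20, -12, -49)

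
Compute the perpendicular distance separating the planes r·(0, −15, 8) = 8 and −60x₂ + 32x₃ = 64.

8/17

Divide the second equation by 4 to match normals: −15x₂ + 8x₃ = 16.
Both planes have normal n = (0, −15, 8), |n| = 17. Any point on the first plane is at distance |16 − 8|/|n| = 8/17 from the second.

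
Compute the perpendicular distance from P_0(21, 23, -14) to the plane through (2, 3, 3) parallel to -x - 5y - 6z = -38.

Parallel planes share the normal n = (-1, -5, -6); since (2, 3, 3) lies on the plane, its equation is -x - 5y - 6z = -35.
Then n·(21, 23, -14) - (-35) = -17.
|n| = √(1 + 25 + 36) = √62, so the distance is |-17|/√62 = 17√62/62.

17√62/62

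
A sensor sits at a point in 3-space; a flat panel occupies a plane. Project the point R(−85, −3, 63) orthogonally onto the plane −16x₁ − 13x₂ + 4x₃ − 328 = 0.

(-37, 36, 51)

The perpendicular from R has direction n = (−16, −13, 4): r = (−85, −3, 63) + μ(−16, −13, 4).
Substitute into the plane: n·(R + μn) = 328 gives 1651 + 441μ = 328, so μ = -3.
Foot = (−85, −3, 63) + (-3)·(−16, −13, 4) = (−37, 36, 51).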